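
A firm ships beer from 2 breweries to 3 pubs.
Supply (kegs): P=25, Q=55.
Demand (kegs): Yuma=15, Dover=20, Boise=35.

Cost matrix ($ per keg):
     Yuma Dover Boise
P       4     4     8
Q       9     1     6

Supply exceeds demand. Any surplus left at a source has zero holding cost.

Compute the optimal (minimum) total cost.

One minimum-cost allocation:
  P to Yuma: 15 × $4 = $60
  Q to Dover: 20 × $1 = $20
  Q to Boise: 35 × $6 = $210
Total = 60 + 20 + 210 = $290.
(Supply check: P ships 15; Q ships 55.)

290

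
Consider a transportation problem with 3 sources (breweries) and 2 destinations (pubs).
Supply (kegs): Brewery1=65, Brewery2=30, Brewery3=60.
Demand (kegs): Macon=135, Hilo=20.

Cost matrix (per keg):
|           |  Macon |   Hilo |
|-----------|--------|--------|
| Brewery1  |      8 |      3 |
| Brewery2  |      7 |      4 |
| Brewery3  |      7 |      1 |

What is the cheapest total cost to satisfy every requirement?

One minimum-cost allocation:
  Brewery1–Macon: 65 kegs
  Brewery2–Macon: 30 kegs
  Brewery3–Macon: 40 kegs
  Brewery3–Hilo: 20 kegs
Total cost = 1030.

1030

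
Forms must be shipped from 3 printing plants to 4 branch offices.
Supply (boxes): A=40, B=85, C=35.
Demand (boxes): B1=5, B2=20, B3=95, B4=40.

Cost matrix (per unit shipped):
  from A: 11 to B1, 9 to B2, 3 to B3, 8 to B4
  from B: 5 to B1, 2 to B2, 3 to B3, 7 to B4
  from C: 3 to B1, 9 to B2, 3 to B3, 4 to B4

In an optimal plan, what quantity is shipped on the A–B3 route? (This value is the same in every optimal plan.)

40

The minimum-cost plan:
  A to B3: 40 × 3 = 120
  B to B1: 5 × 5 = 25
  B to B2: 20 × 2 = 40
  B to B3: 55 × 3 = 165
  B to B4: 5 × 7 = 35
  C to B4: 35 × 4 = 140
Total cost = 525.
So A→B3 carries 40 boxes.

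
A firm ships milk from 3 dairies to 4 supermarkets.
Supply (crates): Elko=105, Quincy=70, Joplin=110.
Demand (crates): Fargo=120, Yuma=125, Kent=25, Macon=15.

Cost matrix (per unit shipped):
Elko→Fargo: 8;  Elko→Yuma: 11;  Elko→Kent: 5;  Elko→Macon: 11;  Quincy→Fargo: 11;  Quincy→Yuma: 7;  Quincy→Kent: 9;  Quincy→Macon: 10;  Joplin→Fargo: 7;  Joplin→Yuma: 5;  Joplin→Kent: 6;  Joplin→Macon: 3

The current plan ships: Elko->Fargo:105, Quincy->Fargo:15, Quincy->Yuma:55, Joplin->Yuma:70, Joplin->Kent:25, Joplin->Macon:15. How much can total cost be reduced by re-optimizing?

80

Current plan cost = 105·8 + 15·11 + 55·7 + 70·5 + 25·6 + 15·3 = 1935.
Optimal plan:
  Elko→Fargo: 80 × 8 = 640
  Elko→Kent: 25 × 5 = 125
  Quincy→Yuma: 70 × 7 = 490
  Joplin→Fargo: 40 × 7 = 280
  Joplin→Yuma: 55 × 5 = 275
  Joplin→Macon: 15 × 3 = 45
Optimal cost = 1855.
Saving = 1935 − 1855 = 80.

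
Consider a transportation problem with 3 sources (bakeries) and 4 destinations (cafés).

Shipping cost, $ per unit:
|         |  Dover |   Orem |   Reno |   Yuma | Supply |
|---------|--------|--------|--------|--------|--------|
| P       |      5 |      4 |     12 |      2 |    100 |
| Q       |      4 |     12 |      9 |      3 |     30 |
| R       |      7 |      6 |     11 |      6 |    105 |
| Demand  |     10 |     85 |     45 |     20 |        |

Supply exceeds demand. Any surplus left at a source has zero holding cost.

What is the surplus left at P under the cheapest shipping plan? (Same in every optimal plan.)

0

An optimal plan:
  P->Orem: 80 trays
  P->Yuma: 20 trays
  Q->Dover: 10 trays
  Q->Reno: 20 trays
  R->Orem: 5 trays
  R->Reno: 25 trays
Total cost = $885.
P ships 100 of its 100, leaving 0.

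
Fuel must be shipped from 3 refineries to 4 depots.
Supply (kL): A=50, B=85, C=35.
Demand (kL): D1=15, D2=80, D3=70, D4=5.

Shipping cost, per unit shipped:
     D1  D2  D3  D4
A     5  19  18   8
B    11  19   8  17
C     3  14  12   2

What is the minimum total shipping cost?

One minimum-cost allocation:
  A–D1: 15 × 5 = 75
  A–D2: 35 × 19 = 665
  B–D2: 15 × 19 = 285
  B–D3: 70 × 8 = 560
  C–D2: 30 × 14 = 420
  C–D4: 5 × 2 = 10
Total = 75 + 665 + 285 + 560 + 420 + 10 = 2015.
(Supply check: A ships 50; B ships 85; C ships 35.)

2015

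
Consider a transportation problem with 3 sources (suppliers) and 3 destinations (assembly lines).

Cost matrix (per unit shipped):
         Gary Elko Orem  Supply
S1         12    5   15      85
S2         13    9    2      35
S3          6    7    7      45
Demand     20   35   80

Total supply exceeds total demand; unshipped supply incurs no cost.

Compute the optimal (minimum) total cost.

800

One minimum-cost allocation:
  S1→Gary: 20 batches
  S1→Elko: 35 batches
  S2→Orem: 35 batches
  S3→Orem: 45 batches
Total cost = 800.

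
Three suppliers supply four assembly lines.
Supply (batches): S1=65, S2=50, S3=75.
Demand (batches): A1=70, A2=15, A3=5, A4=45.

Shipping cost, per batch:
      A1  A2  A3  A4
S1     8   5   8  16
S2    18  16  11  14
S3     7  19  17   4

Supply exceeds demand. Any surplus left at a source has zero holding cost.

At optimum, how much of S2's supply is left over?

50

An optimal plan:
  S1 to A1: 40 batches
  S1 to A2: 15 batches
  S1 to A3: 5 batches
  S3 to A1: 30 batches
  S3 to A4: 45 batches
Total cost = 825.
S2 ships 0 of its 50, leaving 50.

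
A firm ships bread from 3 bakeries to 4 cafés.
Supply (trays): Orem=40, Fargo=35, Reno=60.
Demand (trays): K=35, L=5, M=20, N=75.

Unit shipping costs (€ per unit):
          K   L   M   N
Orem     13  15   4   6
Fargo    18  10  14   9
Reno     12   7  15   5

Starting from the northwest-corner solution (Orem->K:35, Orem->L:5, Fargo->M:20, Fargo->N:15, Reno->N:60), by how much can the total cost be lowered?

180

Current plan cost = 35·13 + 5·15 + 20·14 + 15·9 + 60·5 = €1245.
Optimal plan:
  Orem->M: 20 trays
  Orem->N: 20 trays
  Fargo->L: 5 trays
  Fargo->N: 30 trays
  Reno->K: 35 trays
  Reno->N: 25 trays
Optimal cost = €1065.
Saving = 1245 − 1065 = €180.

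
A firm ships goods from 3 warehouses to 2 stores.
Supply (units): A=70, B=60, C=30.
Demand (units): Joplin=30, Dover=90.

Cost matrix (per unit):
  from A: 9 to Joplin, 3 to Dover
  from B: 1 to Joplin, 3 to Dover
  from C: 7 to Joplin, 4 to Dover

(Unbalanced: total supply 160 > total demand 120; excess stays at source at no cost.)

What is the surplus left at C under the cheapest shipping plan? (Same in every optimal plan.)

An optimal plan:
  A to Dover: 70 × 3 = 210
  B to Joplin: 30 × 1 = 30
  B to Dover: 20 × 3 = 60
Total cost = 300.
C ships 0 of its 30, leaving 30.

30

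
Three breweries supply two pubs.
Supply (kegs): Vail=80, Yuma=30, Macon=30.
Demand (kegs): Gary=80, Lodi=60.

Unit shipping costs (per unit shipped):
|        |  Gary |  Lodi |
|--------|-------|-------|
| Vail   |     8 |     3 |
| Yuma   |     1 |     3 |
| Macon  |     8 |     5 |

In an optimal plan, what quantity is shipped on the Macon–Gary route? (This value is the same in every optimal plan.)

30

Optimal shipments:
  Vail→Gary: 20 kegs
  Vail→Lodi: 60 kegs
  Yuma→Gary: 30 kegs
  Macon→Gary: 30 kegs
Total cost = 610.
So Macon→Gary carries 30 kegs.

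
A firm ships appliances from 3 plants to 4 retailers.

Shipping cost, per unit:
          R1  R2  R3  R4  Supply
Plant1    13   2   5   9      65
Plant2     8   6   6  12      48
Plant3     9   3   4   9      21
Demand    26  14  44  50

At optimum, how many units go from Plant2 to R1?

26

Optimal shipments:
  Plant1 to R2: 14 units
  Plant1 to R3: 1 units
  Plant1 to R4: 50 units
  Plant2 to R1: 26 units
  Plant2 to R3: 22 units
  Plant3 to R3: 21 units
Total cost = 907.
So Plant2→R1 carries 26 units.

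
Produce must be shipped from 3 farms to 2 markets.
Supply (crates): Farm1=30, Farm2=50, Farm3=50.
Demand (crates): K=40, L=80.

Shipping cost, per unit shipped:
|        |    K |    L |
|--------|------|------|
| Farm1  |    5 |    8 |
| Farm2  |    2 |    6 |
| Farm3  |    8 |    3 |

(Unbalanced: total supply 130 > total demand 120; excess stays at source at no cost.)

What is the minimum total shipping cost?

450

Optimal allocation:
  Farm1–L: 20 × 8 = 160
  Farm2–K: 40 × 2 = 80
  Farm2–L: 10 × 6 = 60
  Farm3–L: 50 × 3 = 150
Total = 160 + 80 + 60 + 150 = 450.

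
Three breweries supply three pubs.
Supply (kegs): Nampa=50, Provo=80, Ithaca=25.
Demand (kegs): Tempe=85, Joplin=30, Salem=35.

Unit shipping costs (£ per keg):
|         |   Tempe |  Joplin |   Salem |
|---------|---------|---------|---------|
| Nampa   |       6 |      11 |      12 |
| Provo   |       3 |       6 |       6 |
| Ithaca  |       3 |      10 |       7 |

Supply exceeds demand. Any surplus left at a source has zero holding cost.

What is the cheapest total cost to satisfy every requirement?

Optimal allocation:
  Nampa->Tempe: 45 kegs
  Provo->Tempe: 15 kegs
  Provo->Joplin: 30 kegs
  Provo->Salem: 35 kegs
  Ithaca->Tempe: 25 kegs
Total cost = £780.

780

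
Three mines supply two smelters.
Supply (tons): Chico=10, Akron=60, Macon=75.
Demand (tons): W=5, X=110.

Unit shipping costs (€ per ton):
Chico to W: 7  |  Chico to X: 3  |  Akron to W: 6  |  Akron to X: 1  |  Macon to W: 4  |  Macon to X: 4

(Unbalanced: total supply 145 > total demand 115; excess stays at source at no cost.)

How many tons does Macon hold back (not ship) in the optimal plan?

30

Minimum-cost shipments:
  Chico to X: 10 × €3 = €30
  Akron to X: 60 × €1 = €60
  Macon to W: 5 × €4 = €20
  Macon to X: 40 × €4 = €160
Total cost = €270.
Macon ships 45 of its 75, leaving 30.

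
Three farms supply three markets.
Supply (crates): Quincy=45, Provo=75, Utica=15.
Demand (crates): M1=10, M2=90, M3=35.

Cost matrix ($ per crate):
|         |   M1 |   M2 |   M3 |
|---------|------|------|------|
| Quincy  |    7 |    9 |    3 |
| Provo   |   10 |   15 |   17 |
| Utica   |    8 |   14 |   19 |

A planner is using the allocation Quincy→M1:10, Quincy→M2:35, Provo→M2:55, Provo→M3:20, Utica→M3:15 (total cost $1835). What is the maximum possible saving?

Current plan cost = 10·7 + 35·9 + 55·15 + 20·17 + 15·19 = $1835.
Optimal plan:
  Quincy–M2: 10 × $9 = $90
  Quincy–M3: 35 × $3 = $105
  Provo–M2: 75 × $15 = $1125
  Utica–M1: 10 × $8 = $80
  Utica–M2: 5 × $14 = $70
Optimal cost = $1470.
Saving = 1835 − 1470 = $365.

365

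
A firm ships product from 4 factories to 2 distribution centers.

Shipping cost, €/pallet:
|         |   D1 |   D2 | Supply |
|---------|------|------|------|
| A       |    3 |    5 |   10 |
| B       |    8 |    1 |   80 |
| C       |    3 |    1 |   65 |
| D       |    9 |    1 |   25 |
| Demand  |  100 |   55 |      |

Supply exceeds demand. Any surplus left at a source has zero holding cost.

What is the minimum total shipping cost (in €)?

480

An optimal shipping plan:
  A–D1: 10 × €3 = €30
  B–D1: 25 × €8 = €200
  B–D2: 55 × €1 = €55
  C–D1: 65 × €3 = €195
Total = 30 + 200 + 55 + 195 = €480.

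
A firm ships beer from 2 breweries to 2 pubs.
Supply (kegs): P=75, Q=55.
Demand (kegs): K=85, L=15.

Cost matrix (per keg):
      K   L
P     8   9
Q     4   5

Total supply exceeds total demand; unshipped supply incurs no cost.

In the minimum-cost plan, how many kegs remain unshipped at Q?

0

Minimum-cost shipments:
  P->K: 30 × 8 = 240
  P->L: 15 × 9 = 135
  Q->K: 55 × 4 = 220
Total cost = 595.
Q ships 55 of its 55, leaving 0.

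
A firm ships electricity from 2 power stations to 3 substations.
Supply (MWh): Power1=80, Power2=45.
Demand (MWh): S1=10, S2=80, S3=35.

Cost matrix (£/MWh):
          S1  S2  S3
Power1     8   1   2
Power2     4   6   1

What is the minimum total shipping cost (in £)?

Optimal allocation:
  Power1–S2: 80 × £1 = £80
  Power2–S1: 10 × £4 = £40
  Power2–S3: 35 × £1 = £35
Total = 80 + 40 + 35 = £155.
(Supply check: Power1 ships 80; Power2 ships 45.)

155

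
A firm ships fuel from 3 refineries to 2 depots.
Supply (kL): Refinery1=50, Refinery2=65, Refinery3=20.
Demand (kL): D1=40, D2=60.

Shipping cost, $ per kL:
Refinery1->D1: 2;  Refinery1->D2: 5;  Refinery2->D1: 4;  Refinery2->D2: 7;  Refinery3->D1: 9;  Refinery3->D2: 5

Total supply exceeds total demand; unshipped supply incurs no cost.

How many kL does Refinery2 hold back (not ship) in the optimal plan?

An optimal plan:
  Refinery1→D1: 10 × $2 = $20
  Refinery1→D2: 40 × $5 = $200
  Refinery2→D1: 30 × $4 = $120
  Refinery3→D2: 20 × $5 = $100
Total cost = $440.
Refinery2 ships 30 of its 65, leaving 35.

35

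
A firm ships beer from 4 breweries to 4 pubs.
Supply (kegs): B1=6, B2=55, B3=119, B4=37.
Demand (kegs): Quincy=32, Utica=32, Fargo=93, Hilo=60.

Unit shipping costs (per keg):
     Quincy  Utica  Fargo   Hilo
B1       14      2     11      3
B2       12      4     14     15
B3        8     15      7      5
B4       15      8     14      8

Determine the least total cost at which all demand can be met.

An optimal shipping plan:
  B1–Hilo: 6 × 3 = 18
  B2–Quincy: 23 × 12 = 276
  B2–Utica: 32 × 4 = 128
  B3–Quincy: 9 × 8 = 72
  B3–Fargo: 93 × 7 = 651
  B3–Hilo: 17 × 5 = 85
  B4–Hilo: 37 × 8 = 296
Total = 18 + 276 + 128 + 72 + 651 + 85 + 296 = 1526.

1526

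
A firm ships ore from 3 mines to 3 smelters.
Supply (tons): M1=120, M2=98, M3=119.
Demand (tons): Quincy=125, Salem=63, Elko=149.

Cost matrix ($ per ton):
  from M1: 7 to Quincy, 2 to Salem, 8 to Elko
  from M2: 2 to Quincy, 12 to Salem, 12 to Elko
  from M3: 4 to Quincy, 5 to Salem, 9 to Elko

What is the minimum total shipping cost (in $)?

An optimal shipping plan:
  M1 to Salem: 63 tons
  M1 to Elko: 57 tons
  M2 to Quincy: 98 tons
  M3 to Quincy: 27 tons
  M3 to Elko: 92 tons
Total cost = $1714.
(Supply check: M1 ships 120; M2 ships 98; M3 ships 119.)

1714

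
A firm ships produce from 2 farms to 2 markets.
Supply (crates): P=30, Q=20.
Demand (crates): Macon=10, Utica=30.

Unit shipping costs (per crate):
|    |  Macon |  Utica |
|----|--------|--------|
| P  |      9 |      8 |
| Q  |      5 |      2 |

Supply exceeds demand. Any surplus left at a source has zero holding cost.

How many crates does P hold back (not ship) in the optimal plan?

10

An optimal plan:
  P to Macon: 10 crates
  P to Utica: 10 crates
  Q to Utica: 20 crates
Total cost = 210.
P ships 20 of its 30, leaving 10.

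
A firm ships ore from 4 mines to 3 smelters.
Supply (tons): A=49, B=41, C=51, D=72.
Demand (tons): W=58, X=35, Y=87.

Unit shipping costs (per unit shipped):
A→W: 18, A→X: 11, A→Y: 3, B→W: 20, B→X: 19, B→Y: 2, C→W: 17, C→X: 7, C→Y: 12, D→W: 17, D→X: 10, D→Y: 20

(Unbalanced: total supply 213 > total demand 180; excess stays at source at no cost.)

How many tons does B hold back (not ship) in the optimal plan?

Minimum-cost shipments:
  A to Y: 46 × 3 = 138
  B to Y: 41 × 2 = 82
  C to W: 16 × 17 = 272
  C to X: 35 × 7 = 245
  D to W: 42 × 17 = 714
Total cost = 1451.
B ships 41 of its 41, leaving 0.

0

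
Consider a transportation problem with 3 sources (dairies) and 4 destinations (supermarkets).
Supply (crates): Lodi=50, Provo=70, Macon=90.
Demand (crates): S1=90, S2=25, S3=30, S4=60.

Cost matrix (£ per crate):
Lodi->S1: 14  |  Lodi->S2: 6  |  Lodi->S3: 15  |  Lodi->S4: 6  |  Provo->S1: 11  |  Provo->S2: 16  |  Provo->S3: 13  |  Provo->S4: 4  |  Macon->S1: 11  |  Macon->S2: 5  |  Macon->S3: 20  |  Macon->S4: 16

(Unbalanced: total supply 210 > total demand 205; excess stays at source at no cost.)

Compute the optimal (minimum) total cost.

A cheapest plan:
  Lodi–S2: 25 × £6 = £150
  Lodi–S3: 20 × £15 = £300
  Provo–S3: 10 × £13 = £130
  Provo–S4: 60 × £4 = £240
  Macon–S1: 90 × £11 = £990
Total = 150 + 300 + 130 + 240 + 990 = £1810.
(Supply check: Lodi ships 45; Provo ships 70; Macon ships 90.)

1810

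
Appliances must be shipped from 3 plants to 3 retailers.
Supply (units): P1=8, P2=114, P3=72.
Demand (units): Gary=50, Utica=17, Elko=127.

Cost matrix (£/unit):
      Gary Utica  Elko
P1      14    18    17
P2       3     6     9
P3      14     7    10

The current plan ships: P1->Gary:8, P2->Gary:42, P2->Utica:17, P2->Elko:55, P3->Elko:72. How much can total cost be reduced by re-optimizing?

24

Current plan cost = 8·14 + 42·3 + 17·6 + 55·9 + 72·10 = £1555.
Optimal plan:
  P1→Elko: 8 × £17 = £136
  P2→Gary: 50 × £3 = £150
  P2→Elko: 64 × £9 = £576
  P3→Utica: 17 × £7 = £119
  P3→Elko: 55 × £10 = £550
Optimal cost = £1531.
Saving = 1555 − 1531 = £24.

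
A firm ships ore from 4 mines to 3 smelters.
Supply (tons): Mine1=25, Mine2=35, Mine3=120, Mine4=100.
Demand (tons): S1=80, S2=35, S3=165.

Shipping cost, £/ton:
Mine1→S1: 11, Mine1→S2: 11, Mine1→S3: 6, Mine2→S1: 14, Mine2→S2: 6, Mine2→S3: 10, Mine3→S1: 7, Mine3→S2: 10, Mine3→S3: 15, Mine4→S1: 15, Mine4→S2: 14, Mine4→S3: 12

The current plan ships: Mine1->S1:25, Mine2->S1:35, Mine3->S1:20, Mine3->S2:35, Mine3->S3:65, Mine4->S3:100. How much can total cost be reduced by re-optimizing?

Current plan cost = 25·11 + 35·14 + 20·7 + 35·10 + 65·15 + 100·12 = £3430.
Optimal plan:
  Mine1→S3: 25 × £6 = £150
  Mine2→S3: 35 × £10 = £350
  Mine3→S1: 80 × £7 = £560
  Mine3→S2: 35 × £10 = £350
  Mine3→S3: 5 × £15 = £75
  Mine4→S3: 100 × £12 = £1200
Optimal cost = £2685.
Saving = 3430 − 2685 = £745.

745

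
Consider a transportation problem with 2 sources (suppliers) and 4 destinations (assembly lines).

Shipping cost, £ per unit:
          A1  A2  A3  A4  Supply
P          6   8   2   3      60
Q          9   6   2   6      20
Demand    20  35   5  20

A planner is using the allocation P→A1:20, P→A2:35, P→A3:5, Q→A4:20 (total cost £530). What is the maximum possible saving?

Current plan cost = 20·6 + 35·8 + 5·2 + 20·6 = £530.
Optimal plan:
  P to A1: 20 × £6 = £120
  P to A2: 15 × £8 = £120
  P to A3: 5 × £2 = £10
  P to A4: 20 × £3 = £60
  Q to A2: 20 × £6 = £120
Optimal cost = £430.
Saving = 530 − 430 = £100.

100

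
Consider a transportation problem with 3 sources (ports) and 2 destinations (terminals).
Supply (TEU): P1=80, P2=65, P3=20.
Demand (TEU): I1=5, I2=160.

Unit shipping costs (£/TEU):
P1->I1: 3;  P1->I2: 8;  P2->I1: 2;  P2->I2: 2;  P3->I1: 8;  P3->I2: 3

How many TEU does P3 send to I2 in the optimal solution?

20

Solving gives:
  P1 to I1: 5 × £3 = £15
  P1 to I2: 75 × £8 = £600
  P2 to I2: 65 × £2 = £130
  P3 to I2: 20 × £3 = £60
Total cost = £805.
So P3→I2 carries 20 TEU.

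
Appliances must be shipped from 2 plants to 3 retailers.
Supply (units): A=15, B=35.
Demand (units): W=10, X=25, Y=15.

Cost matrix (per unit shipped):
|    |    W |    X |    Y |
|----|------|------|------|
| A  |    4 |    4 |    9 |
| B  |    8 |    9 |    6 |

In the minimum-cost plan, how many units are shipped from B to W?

The minimum-cost plan:
  A–X: 15 units
  B–W: 10 units
  B–X: 10 units
  B–Y: 15 units
Total cost = 320.
So B→W carries 10 units.

10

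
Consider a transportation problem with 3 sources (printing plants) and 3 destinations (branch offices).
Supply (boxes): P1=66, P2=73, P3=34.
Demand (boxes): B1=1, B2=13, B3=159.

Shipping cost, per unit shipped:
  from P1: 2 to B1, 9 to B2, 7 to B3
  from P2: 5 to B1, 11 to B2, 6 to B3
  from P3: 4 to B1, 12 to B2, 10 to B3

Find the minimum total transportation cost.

Optimal allocation:
  P1 to B3: 66 × 7 = 462
  P2 to B3: 73 × 6 = 438
  P3 to B1: 1 × 4 = 4
  P3 to B2: 13 × 12 = 156
  P3 to B3: 20 × 10 = 200
Total = 462 + 438 + 4 + 156 + 200 = 1260.
(Supply check: P1 ships 66; P2 ships 73; P3 ships 34.)

1260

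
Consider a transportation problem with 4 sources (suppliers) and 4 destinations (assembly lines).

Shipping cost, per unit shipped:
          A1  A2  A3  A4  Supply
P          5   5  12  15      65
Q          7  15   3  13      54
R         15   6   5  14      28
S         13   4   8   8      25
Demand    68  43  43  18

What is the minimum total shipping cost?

871

An optimal shipping plan:
  P–A1: 57 × 5 = 285
  P–A2: 8 × 5 = 40
  Q–A1: 11 × 7 = 77
  Q–A3: 43 × 3 = 129
  R–A2: 28 × 6 = 168
  S–A2: 7 × 4 = 28
  S–A4: 18 × 8 = 144
Total = 285 + 40 + 77 + 129 + 168 + 28 + 144 = 871.
(Supply check: P ships 65; Q ships 54; R ships 28; S ships 25.)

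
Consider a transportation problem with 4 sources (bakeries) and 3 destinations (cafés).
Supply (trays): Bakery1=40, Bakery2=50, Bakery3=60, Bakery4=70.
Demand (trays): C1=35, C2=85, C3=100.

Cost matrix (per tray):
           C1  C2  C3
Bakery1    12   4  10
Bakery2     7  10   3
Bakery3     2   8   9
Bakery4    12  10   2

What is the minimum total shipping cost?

860

An optimal shipping plan:
  Bakery1->C2: 40 trays
  Bakery2->C2: 20 trays
  Bakery2->C3: 30 trays
  Bakery3->C1: 35 trays
  Bakery3->C2: 25 trays
  Bakery4->C3: 70 trays
Total cost = 860.
(Supply check: Bakery1 ships 40; Bakery2 ships 50; Bakery3 ships 60; Bakery4 ships 70.)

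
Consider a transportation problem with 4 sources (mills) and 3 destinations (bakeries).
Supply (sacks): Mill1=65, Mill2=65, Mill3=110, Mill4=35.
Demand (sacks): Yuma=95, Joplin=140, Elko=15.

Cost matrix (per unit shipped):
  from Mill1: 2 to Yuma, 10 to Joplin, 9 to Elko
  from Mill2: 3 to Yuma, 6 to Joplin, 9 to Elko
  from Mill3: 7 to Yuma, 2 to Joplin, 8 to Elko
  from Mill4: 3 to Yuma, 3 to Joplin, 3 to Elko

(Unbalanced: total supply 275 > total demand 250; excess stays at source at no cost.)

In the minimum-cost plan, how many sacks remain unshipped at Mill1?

0

An optimal plan:
  Mill1–Yuma: 65 × 2 = 130
  Mill2–Yuma: 30 × 3 = 90
  Mill2–Joplin: 10 × 6 = 60
  Mill3–Joplin: 110 × 2 = 220
  Mill4–Joplin: 20 × 3 = 60
  Mill4–Elko: 15 × 3 = 45
Total cost = 605.
Mill1 ships 65 of its 65, leaving 0.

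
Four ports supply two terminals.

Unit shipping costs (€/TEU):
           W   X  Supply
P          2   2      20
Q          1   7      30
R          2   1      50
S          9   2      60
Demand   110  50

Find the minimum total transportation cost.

A cheapest plan:
  P to W: 20 × €2 = €40
  Q to W: 30 × €1 = €30
  R to W: 50 × €2 = €100
  S to W: 10 × €9 = €90
  S to X: 50 × €2 = €100
Total = 40 + 30 + 100 + 90 + 100 = €360.

360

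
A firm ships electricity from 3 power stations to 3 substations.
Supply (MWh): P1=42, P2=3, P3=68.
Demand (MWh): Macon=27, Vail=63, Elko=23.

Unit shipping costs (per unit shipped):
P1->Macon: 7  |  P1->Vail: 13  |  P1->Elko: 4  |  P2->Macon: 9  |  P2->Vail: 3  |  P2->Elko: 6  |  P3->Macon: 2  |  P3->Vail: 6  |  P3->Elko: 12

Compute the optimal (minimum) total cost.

One minimum-cost allocation:
  P1–Macon: 19 × 7 = 133
  P1–Elko: 23 × 4 = 92
  P2–Vail: 3 × 3 = 9
  P3–Macon: 8 × 2 = 16
  P3–Vail: 60 × 6 = 360
Total = 133 + 92 + 9 + 16 + 360 = 610.
(Supply check: P1 ships 42; P2 ships 3; P3 ships 68.)

610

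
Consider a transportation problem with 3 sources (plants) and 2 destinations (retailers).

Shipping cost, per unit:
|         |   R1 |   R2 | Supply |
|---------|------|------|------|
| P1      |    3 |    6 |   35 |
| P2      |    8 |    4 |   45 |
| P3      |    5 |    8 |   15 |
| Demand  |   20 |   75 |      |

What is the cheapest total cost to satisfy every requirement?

Optimal allocation:
  P1→R1: 20 × 3 = 60
  P1→R2: 15 × 6 = 90
  P2→R2: 45 × 4 = 180
  P3→R2: 15 × 8 = 120
Total = 60 + 90 + 180 + 120 = 450.

450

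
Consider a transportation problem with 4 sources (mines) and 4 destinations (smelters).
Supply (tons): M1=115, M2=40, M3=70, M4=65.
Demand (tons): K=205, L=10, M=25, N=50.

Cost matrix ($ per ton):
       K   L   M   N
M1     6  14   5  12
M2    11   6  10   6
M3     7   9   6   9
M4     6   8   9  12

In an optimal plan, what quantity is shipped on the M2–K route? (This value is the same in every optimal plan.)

0

The minimum-cost plan:
  M1–K: 115 × $6 = $690
  M2–N: 40 × $6 = $240
  M3–K: 35 × $7 = $245
  M3–M: 25 × $6 = $150
  M3–N: 10 × $9 = $90
  M4–K: 55 × $6 = $330
  M4–L: 10 × $8 = $80
Total cost = $1825.
The route M2→K is not used.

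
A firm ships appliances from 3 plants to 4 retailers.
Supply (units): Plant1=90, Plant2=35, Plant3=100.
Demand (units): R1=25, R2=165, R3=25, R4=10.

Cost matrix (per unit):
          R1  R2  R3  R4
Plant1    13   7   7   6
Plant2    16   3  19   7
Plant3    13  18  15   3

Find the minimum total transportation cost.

One minimum-cost allocation:
  Plant1->R2: 90 × 7 = 630
  Plant2->R2: 35 × 3 = 105
  Plant3->R1: 25 × 13 = 325
  Plant3->R2: 40 × 18 = 720
  Plant3->R3: 25 × 15 = 375
  Plant3->R4: 10 × 3 = 30
Total = 630 + 105 + 325 + 720 + 375 + 30 = 2185.

2185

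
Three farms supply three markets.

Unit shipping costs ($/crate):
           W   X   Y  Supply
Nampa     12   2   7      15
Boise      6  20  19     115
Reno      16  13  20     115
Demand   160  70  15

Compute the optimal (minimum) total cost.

Optimal allocation:
  Nampa->Y: 15 crates
  Boise->W: 115 crates
  Reno->W: 45 crates
  Reno->X: 70 crates
Total cost = $2425.
(Supply check: Nampa ships 15; Boise ships 115; Reno ships 115.)

2425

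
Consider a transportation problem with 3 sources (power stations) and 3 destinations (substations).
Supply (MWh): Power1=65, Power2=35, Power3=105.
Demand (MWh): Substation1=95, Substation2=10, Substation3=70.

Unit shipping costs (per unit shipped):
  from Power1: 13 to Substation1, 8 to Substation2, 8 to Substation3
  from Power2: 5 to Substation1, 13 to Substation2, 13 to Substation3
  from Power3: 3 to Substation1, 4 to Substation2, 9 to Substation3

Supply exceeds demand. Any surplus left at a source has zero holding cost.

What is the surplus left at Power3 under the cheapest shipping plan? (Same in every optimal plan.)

Minimum-cost shipments:
  Power1→Substation3: 65 MWh
  Power2→Substation1: 5 MWh
  Power3→Substation1: 90 MWh
  Power3→Substation2: 10 MWh
  Power3→Substation3: 5 MWh
Total cost = 900.
Power3 ships 105 of its 105, leaving 0.

0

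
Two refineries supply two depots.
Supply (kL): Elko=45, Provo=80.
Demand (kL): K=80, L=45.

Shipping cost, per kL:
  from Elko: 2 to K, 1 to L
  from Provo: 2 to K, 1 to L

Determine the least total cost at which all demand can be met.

One minimum-cost allocation:
  Elko→L: 45 × 1 = 45
  Provo→K: 80 × 2 = 160
Total = 45 + 160 = 205.

205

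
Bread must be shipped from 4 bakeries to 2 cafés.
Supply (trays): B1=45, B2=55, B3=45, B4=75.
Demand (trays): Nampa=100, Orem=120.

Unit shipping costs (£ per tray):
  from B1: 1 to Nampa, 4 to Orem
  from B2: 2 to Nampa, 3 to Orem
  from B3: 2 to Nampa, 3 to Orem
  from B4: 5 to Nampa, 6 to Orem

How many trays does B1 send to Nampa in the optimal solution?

The minimum-cost plan:
  B1–Nampa: 45 × £1 = £45
  B2–Nampa: 55 × £2 = £110
  B3–Orem: 45 × £3 = £135
  B4–Orem: 75 × £6 = £450
Total cost = £740.
So B1→Nampa carries 45 trays.

45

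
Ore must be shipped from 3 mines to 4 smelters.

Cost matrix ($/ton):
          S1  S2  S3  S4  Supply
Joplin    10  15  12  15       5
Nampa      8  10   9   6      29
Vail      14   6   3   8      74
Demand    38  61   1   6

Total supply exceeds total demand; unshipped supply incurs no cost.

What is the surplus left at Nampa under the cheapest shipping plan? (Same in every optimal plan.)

An optimal plan:
  Joplin→S1: 5 × $10 = $50
  Nampa→S1: 29 × $8 = $232
  Vail→S1: 4 × $14 = $56
  Vail→S2: 61 × $6 = $366
  Vail→S3: 1 × $3 = $3
  Vail→S4: 6 × $8 = $48
Total cost = $755.
Nampa ships 29 of its 29, leaving 0.

0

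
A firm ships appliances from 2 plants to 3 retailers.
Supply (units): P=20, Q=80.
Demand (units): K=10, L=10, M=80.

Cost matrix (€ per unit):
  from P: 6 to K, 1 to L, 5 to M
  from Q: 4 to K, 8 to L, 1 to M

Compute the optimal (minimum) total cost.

One minimum-cost allocation:
  P to K: 10 × €6 = €60
  P to L: 10 × €1 = €10
  Q to M: 80 × €1 = €80
Total = 60 + 10 + 80 = €150.

150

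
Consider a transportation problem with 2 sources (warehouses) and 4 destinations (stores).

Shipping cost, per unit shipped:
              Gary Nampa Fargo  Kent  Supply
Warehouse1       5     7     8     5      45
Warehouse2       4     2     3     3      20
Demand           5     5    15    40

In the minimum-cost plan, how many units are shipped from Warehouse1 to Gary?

The minimum-cost plan:
  Warehouse1->Gary: 5 × 5 = 25
  Warehouse1->Kent: 40 × 5 = 200
  Warehouse2->Nampa: 5 × 2 = 10
  Warehouse2->Fargo: 15 × 3 = 45
Total cost = 280.
So Warehouse1→Gary carries 5 units.

5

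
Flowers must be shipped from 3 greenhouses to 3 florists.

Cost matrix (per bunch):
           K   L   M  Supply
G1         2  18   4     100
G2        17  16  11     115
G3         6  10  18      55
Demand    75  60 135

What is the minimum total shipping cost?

2090

A cheapest plan:
  G1 to K: 75 bunches
  G1 to M: 25 bunches
  G2 to L: 5 bunches
  G2 to M: 110 bunches
  G3 to L: 55 bunches
Total cost = 2090.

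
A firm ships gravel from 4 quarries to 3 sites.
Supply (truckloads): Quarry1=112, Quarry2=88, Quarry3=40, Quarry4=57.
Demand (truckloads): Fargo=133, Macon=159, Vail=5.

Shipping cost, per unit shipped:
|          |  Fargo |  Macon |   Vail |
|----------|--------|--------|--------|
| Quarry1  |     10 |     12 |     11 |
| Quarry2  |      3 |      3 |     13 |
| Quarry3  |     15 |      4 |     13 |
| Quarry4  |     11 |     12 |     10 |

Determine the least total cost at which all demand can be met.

2197

An optimal shipping plan:
  Quarry1–Fargo: 112 × 10 = 1120
  Quarry2–Macon: 88 × 3 = 264
  Quarry3–Macon: 40 × 4 = 160
  Quarry4–Fargo: 21 × 11 = 231
  Quarry4–Macon: 31 × 12 = 372
  Quarry4–Vail: 5 × 10 = 50
Total = 1120 + 264 + 160 + 231 + 372 + 50 = 2197.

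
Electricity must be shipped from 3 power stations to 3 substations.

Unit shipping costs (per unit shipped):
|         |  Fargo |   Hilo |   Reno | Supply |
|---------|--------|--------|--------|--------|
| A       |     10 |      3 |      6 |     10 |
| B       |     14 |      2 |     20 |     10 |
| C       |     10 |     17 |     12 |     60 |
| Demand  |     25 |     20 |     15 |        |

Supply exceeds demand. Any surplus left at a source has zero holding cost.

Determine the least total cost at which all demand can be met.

A cheapest plan:
  A–Hilo: 10 × 3 = 30
  B–Hilo: 10 × 2 = 20
  C–Fargo: 25 × 10 = 250
  C–Reno: 15 × 12 = 180
Total = 30 + 20 + 250 + 180 = 480.

480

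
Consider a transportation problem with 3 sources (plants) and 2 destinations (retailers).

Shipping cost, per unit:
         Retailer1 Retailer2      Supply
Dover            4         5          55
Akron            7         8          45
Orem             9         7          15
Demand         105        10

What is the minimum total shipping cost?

A cheapest plan:
  Dover–Retailer1: 55 × 4 = 220
  Akron–Retailer1: 45 × 7 = 315
  Orem–Retailer1: 5 × 9 = 45
  Orem–Retailer2: 10 × 7 = 70
Total = 220 + 315 + 45 + 70 = 650.

650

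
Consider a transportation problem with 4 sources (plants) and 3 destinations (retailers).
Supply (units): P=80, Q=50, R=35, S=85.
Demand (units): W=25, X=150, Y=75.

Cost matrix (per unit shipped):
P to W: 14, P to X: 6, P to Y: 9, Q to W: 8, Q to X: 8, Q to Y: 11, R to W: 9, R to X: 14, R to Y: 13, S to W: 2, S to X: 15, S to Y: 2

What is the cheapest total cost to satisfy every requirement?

1465

Optimal allocation:
  P–X: 80 × 6 = 480
  Q–X: 50 × 8 = 400
  R–W: 15 × 9 = 135
  R–X: 20 × 14 = 280
  S–W: 10 × 2 = 20
  S–Y: 75 × 2 = 150
Total = 480 + 400 + 135 + 280 + 20 + 150 = 1465.
(Supply check: P ships 80; Q ships 50; R ships 35; S ships 85.)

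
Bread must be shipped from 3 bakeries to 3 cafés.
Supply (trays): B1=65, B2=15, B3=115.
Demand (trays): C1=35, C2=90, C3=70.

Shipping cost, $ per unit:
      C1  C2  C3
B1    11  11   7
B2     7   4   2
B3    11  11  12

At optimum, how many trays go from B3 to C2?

The minimum-cost plan:
  B1 to C3: 65 trays
  B2 to C2: 10 trays
  B2 to C3: 5 trays
  B3 to C1: 35 trays
  B3 to C2: 80 trays
Total cost = $1770.
So B3→C2 carries 80 trays.

80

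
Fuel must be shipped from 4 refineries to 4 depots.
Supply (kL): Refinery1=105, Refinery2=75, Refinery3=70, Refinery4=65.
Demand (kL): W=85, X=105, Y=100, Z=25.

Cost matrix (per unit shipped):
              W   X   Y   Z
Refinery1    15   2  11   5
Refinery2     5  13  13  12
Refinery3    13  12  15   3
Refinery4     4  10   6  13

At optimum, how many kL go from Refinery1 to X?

105

The minimum-cost plan:
  Refinery1→X: 105 × 2 = 210
  Refinery2→W: 75 × 5 = 375
  Refinery3→Y: 45 × 15 = 675
  Refinery3→Z: 25 × 3 = 75
  Refinery4→W: 10 × 4 = 40
  Refinery4→Y: 55 × 6 = 330
Total cost = 1705.
So Refinery1→X carries 105 kL.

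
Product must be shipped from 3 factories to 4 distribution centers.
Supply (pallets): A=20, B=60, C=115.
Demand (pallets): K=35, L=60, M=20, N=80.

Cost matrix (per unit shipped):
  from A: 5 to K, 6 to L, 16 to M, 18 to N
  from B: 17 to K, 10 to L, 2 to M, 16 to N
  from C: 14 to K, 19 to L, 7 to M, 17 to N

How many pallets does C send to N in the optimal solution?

The minimum-cost plan:
  A→L: 20 × 6 = 120
  B→L: 40 × 10 = 400
  B→M: 20 × 2 = 40
  C→K: 35 × 14 = 490
  C→N: 80 × 17 = 1360
Total cost = 2410.
So C→N carries 80 pallets.

80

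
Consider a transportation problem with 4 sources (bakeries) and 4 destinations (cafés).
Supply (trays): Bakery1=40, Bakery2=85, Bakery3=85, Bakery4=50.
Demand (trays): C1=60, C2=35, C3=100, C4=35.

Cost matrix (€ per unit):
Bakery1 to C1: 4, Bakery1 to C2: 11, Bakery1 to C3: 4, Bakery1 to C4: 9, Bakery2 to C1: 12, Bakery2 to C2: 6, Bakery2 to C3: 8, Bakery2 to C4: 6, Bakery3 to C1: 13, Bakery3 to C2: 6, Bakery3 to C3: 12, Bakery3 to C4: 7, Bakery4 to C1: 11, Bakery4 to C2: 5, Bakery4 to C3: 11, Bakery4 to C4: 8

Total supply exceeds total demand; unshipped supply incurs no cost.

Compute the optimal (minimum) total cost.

A cheapest plan:
  Bakery1–C1: 40 trays
  Bakery2–C3: 85 trays
  Bakery3–C2: 5 trays
  Bakery3–C3: 15 trays
  Bakery3–C4: 35 trays
  Bakery4–C1: 20 trays
  Bakery4–C2: 30 trays
Total cost = €1665.

1665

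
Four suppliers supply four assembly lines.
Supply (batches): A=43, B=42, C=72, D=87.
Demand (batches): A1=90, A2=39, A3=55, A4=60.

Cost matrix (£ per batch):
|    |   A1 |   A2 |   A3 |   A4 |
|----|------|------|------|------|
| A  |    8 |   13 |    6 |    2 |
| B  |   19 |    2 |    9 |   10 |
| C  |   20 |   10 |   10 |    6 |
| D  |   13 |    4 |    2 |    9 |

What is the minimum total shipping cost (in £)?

1605

Optimal allocation:
  A to A1: 43 batches
  B to A1: 3 batches
  B to A2: 39 batches
  C to A1: 12 batches
  C to A4: 60 batches
  D to A1: 32 batches
  D to A3: 55 batches
Total cost = £1605.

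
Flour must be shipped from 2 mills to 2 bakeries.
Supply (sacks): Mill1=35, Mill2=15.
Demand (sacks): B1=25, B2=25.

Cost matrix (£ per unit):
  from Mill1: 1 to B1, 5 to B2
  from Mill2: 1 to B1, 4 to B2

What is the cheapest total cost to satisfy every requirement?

One minimum-cost allocation:
  Mill1–B1: 25 × £1 = £25
  Mill1–B2: 10 × £5 = £50
  Mill2–B2: 15 × £4 = £60
Total = 25 + 50 + 60 = £135.

135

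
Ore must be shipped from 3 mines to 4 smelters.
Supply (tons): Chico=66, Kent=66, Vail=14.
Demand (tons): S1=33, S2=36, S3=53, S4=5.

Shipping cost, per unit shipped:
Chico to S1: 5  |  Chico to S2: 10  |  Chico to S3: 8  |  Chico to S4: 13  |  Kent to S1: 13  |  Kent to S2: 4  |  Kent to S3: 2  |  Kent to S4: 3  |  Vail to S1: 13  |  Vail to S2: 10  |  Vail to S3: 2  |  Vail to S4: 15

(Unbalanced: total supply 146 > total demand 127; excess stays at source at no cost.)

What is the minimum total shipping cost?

An optimal shipping plan:
  Chico→S1: 33 tons
  Chico→S3: 14 tons
  Kent→S2: 36 tons
  Kent→S3: 25 tons
  Kent→S4: 5 tons
  Vail→S3: 14 tons
Total cost = 514.

514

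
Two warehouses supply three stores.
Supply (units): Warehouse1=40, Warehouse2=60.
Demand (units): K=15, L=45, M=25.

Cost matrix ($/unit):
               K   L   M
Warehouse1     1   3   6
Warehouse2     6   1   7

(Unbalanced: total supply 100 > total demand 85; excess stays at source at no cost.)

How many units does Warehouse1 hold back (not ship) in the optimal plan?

0

Minimum-cost shipments:
  Warehouse1–K: 15 × $1 = $15
  Warehouse1–M: 25 × $6 = $150
  Warehouse2–L: 45 × $1 = $45
Total cost = $210.
Warehouse1 ships 40 of its 40, leaving 0.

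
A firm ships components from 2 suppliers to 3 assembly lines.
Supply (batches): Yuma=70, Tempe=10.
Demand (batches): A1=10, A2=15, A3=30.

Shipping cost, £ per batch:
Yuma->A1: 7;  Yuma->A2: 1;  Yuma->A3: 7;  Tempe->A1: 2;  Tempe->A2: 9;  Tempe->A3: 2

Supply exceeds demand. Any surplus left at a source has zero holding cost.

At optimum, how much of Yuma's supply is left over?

25

Minimum-cost shipments:
  Yuma to A1: 10 × £7 = £70
  Yuma to A2: 15 × £1 = £15
  Yuma to A3: 20 × £7 = £140
  Tempe to A3: 10 × £2 = £20
Total cost = £245.
Yuma ships 45 of its 70, leaving 25.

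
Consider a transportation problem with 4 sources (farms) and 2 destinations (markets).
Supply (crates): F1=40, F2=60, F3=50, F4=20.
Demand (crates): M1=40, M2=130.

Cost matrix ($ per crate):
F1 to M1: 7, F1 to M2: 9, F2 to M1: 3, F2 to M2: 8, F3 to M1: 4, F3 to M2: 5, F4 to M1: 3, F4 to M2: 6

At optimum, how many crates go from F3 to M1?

0

Optimal shipments:
  F1->M2: 40 crates
  F2->M1: 40 crates
  F2->M2: 20 crates
  F3->M2: 50 crates
  F4->M2: 20 crates
Total cost = $1010.
The route F3→M1 is not used.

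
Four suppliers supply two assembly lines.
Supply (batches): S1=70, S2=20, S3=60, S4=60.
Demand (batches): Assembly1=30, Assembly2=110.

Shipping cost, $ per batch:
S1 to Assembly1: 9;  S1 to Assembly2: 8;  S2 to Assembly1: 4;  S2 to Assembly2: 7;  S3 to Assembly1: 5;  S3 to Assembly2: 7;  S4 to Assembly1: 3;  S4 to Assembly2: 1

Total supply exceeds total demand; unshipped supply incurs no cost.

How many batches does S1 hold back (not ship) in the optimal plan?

Minimum-cost shipments:
  S2–Assembly1: 20 × $4 = $80
  S3–Assembly1: 10 × $5 = $50
  S3–Assembly2: 50 × $7 = $350
  S4–Assembly2: 60 × $1 = $60
Total cost = $540.
S1 ships 0 of its 70, leaving 70.

70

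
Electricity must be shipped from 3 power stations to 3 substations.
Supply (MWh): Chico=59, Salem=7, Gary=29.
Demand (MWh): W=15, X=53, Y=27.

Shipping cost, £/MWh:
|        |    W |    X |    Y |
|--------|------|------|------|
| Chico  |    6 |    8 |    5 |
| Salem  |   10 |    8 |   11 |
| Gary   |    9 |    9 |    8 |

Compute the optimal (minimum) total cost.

678

An optimal shipping plan:
  Chico to W: 15 × £6 = £90
  Chico to X: 17 × £8 = £136
  Chico to Y: 27 × £5 = £135
  Salem to X: 7 × £8 = £56
  Gary to X: 29 × £9 = £261
Total = 90 + 136 + 135 + 56 + 261 = £678.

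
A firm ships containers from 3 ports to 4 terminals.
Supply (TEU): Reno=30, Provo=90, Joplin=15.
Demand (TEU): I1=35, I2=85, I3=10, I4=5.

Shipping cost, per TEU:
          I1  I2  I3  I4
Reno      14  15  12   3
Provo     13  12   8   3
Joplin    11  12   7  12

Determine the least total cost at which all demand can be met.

A cheapest plan:
  Reno→I1: 25 × 14 = 350
  Reno→I4: 5 × 3 = 15
  Provo→I2: 85 × 12 = 1020
  Provo→I3: 5 × 8 = 40
  Joplin→I1: 10 × 11 = 110
  Joplin→I3: 5 × 7 = 35
Total = 350 + 15 + 1020 + 40 + 110 + 35 = 1570.

1570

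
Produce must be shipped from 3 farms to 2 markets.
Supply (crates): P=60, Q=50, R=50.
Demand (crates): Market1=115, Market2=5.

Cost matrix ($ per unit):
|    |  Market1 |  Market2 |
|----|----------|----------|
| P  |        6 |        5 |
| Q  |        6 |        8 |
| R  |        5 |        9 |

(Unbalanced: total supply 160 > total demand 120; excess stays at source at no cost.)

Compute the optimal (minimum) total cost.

665

One minimum-cost allocation:
  P–Market1: 15 × $6 = $90
  P–Market2: 5 × $5 = $25
  Q–Market1: 50 × $6 = $300
  R–Market1: 50 × $5 = $250
Total = 90 + 25 + 300 + 250 = $665.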